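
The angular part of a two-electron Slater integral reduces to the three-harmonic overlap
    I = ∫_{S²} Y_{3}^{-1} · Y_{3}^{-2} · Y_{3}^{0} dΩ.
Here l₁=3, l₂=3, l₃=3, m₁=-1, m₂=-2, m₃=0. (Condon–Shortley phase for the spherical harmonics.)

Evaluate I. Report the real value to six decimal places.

-1 − 2 + 0 = -3 ≠ 0: azimuthal integral kills it; I = 0

0.000000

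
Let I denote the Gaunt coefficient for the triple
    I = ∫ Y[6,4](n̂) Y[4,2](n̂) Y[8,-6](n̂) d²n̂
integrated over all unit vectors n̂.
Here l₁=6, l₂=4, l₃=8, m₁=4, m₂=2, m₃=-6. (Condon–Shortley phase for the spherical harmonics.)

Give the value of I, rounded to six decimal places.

Checks pass: Σm=0; 18 even; l₃=8∈[2,10].
(2·6+1)(2·4+1)(2·8+1) = 1989
Δ: 2! 10! 6! / 19! → 1/23279256
sum: t=0:+1/1658880 t=1:−1/518400 t=2:+1/1658880 = -1/1382400
3j²(6 4 8; 0 0 0) = Δ·Π!·Σ² = 504/46189  (sign -1)
sum: t=0:+1/116121600 t=1:−1/43545600 t=2:+1/348364800 = -1/87091200
3j²(6 4 8; 4 2 -6) = Δ·Π!·Σ² = 10/969  (sign -1)
combine: 4πI² = 1989·504/46189·10/969 = 15120/67507
take √, sign +1: I = 0.13350470

0.133505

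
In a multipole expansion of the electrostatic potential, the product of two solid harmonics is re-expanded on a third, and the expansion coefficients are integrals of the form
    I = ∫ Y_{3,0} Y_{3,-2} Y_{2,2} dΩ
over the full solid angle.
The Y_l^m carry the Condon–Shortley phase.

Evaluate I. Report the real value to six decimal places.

-0.188063

Checks pass: Σm=0; 8 even; l₃=2∈[0,6].
(2·3+1)(2·3+1)(2·2+1) = 245
Δ: 4! 2! 2! / 9! → 1/3780
sum: t=1:−1/24 t=2:+1/4 t=3:−1/24 = 1/6
3j²(3 3 2; 0 0 0) = Δ·Π!·Σ² = 4/105  (sign +1)
sum: t=1:−1/24 = -1/24
3j²(3 3 2; 0 -2 2) = Δ·Π!·Σ² = 1/21  (sign -1)
combine: 4πI² = 245·4/105·1/21 = 4/9
take √, sign -1: I = -0.18806319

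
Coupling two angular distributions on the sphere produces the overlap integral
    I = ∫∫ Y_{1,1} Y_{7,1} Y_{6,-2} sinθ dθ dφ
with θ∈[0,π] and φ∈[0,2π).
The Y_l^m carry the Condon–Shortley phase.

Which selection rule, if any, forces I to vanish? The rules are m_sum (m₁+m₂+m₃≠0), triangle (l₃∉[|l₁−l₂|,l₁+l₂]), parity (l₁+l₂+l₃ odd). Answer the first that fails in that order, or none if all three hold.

Σmᵢ = 0  ✓
l₃∈[|l₁−l₂|,l₁+l₂]=[6,8], have l₃=6  ✓
Σlᵢ = 14 ⇒ even  ✓

none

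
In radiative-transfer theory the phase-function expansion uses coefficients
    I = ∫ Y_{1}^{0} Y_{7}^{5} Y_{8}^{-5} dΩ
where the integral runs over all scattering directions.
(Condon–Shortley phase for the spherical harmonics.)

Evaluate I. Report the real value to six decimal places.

-0.191081

Checks pass: Σm=0; 16 even; l₃=8∈[6,8].
(2·1+1)(2·7+1)(2·8+1) = 765
Δ: 0! 2! 14! / 17! → 1/2040
sum: t=0:+1/25401600 = 1/25401600
3j²(1 7 8; 0 0 0) = Δ·Π!·Σ² = 8/255  (sign +1)
sum: t=0:+1/958003200 = 1/958003200
3j²(1 7 8; 0 5 -5) = Δ·Π!·Σ² = 13/680  (sign -1)
combine: 4πI² = 765·8/255·13/680 = 39/85
take √, sign -1: I = -0.19108118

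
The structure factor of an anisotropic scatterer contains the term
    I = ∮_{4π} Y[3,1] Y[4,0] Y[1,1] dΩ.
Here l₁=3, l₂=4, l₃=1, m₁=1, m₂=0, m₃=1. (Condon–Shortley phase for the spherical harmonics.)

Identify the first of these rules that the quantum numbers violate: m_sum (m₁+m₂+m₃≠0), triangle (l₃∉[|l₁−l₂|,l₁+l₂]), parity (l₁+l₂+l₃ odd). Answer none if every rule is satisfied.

m₁+m₂+m₃ = 1 + 0 + 1 = 2  ✗
triangle: |3−4|=1 ≤ l₃=1 ≤ 3+4=7
parity: l₁+l₂+l₃ = 8 is even

m_sum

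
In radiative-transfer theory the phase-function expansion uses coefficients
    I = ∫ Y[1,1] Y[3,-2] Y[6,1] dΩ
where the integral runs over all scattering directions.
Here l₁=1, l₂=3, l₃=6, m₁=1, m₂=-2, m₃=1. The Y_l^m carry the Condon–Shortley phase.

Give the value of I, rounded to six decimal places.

|1−3|≤6≤1+3 violated ⇒ I = 0

0.000000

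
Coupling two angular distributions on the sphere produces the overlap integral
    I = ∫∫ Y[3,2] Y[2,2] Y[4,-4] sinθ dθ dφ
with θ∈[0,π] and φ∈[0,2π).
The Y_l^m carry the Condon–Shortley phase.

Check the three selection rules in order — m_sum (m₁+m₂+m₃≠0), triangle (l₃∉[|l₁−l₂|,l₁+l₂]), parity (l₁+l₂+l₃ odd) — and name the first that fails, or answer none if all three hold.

parity

Σmᵢ = 0  ✓
l₃∈[|l₁−l₂|,l₁+l₂]=[1,5], have l₃=4  ✓
Σlᵢ = 9 ⇒ odd  ✗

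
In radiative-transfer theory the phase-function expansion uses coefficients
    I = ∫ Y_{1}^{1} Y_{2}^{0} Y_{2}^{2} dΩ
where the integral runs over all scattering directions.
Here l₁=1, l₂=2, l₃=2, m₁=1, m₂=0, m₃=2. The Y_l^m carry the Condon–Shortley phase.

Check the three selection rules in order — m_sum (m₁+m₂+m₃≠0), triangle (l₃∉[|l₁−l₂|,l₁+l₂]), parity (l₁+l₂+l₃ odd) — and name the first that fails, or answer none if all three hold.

m_sum

Σmᵢ = 3  ✗
l₃∈[|l₁−l₂|,l₁+l₂]=[1,3], have l₃=2
Σlᵢ = 5 ⇒ odd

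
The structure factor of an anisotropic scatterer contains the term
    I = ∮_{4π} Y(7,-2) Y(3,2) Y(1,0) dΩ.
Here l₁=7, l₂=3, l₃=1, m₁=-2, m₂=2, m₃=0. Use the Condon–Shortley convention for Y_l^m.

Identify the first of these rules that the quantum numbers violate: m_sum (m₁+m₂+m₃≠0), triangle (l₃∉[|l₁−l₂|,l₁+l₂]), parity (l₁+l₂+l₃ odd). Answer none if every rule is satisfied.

triangle

m₁+m₂+m₃ = -2 + 2 + 0 = 0  ✓
triangle: |7−3|=4 ≤ l₃=1 ≤ 7+3=10  ✗
parity: l₁+l₂+l₃ = 11 is odd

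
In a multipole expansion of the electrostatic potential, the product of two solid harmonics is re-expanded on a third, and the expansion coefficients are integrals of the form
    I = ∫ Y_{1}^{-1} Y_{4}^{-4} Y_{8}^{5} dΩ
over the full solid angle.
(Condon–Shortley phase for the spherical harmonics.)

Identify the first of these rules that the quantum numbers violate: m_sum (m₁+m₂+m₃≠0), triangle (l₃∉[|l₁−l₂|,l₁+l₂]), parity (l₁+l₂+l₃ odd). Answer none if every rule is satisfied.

triangle

azimuthal sum: -1 − 4 + 5 = 0  ✓
3 ≤ 8 ≤ 5 (triangle on l)  ✗
L = 1 + 4 + 8 = 13 (odd)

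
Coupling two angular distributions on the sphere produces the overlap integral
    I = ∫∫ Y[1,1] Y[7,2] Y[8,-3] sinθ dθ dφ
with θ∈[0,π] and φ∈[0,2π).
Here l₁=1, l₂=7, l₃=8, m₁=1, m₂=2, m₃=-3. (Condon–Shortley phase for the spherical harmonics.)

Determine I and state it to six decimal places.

Checks pass: Σm=0; 16 even; l₃=8∈[6,8].
(2·1+1)(2·7+1)(2·8+1) = 765
Δ: 0! 2! 14! / 17! → 1/2040
sum: t=0:+1/25401600 = 1/25401600
3j²(1 7 8; 0 0 0) = Δ·Π!·Σ² = 8/255  (sign +1)
sum: t=0:+1/87091200 = 1/87091200
3j²(1 7 8; 1 2 -3) = Δ·Π!·Σ² = 11/408  (sign -1)
combine: 4πI² = 765·8/255·11/408 = 11/17
take √, sign -1: I = -0.22691696

-0.226917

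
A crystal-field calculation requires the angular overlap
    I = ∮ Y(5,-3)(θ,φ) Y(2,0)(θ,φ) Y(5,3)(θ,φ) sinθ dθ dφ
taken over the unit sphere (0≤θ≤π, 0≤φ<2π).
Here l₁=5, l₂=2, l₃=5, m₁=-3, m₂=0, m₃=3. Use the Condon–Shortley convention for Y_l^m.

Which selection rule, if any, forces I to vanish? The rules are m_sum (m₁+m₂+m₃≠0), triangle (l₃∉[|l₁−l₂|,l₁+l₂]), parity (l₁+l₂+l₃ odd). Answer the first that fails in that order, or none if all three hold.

Σmᵢ = 0  ✓
l₃∈[|l₁−l₂|,l₁+l₂]=[3,7], have l₃=5  ✓
Σlᵢ = 12 ⇒ even  ✓

none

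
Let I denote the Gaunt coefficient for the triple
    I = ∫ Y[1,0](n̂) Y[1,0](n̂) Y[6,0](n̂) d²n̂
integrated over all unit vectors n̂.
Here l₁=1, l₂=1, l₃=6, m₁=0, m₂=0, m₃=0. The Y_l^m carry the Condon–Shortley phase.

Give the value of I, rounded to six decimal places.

l₃=6 ∉ [0,2] — triangle fails ⇒ I = 0

0.000000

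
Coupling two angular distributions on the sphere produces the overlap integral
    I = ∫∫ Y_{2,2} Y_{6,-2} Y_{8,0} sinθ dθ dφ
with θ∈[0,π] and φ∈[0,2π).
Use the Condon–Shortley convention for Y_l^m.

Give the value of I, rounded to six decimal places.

m-sum 0 ✓  L=16 even ✓  4≤8≤8 ✓
Π(2lᵢ+1) = 5×13×17 = 1105
triangle coeff Δ(2,6,8) = 1/30940
Σ_t [0,0]: t=0:+1/2073600 = 1/2073600
(3j)²=28/1105 [(2 6 8; 0 0 0)], sign=+1
Σ_t [0,0]: t=0:+1/23224320 = 1/23224320
(3j)²=1/442 [(2 6 8; 2 -2 0)], sign=+1
⇒ 4πI² = 14/221
I = (+1)√(14/221/(4π)) = 0.07100075

0.071001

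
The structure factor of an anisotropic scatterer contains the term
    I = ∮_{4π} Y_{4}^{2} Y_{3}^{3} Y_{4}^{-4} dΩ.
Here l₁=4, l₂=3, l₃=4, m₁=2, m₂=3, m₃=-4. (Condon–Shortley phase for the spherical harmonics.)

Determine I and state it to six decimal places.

2 + 3 − 4 = 1 ≠ 0: azimuthal integral kills it; I = 0

0.000000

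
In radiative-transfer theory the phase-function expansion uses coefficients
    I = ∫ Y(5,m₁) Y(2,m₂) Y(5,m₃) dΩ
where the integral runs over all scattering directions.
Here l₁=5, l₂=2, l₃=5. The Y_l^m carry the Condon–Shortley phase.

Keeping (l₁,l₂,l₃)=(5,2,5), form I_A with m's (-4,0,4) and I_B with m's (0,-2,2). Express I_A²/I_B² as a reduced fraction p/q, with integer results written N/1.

9/35

l's match ⇒ only the (l;m) 3-j factors differ between A and B.
A: triangle coeff Δ(5,2,5) = 1/38610; Σ_t [1,2]: t=1:−1/40320 t=2:+1/20160 = 1/40320; (3j)²=6/715 [(5 2 5; -4 0 4)], sign=-1
B: triangle coeff Δ(5,2,5) = 1/38610; Σ_t [0,0]: t=0:+1/2880 = 1/2880; (3j)²=14/429 [(5 2 5; 0 -2 2)], sign=-1
I_A²/I_B² = (6/715)/(14/429) = 9/35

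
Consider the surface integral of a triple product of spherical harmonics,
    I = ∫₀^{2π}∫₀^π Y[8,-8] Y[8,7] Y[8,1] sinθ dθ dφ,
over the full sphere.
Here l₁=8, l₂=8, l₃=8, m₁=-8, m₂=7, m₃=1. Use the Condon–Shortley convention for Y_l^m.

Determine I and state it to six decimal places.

Rules hold: Σm=0, L=24 even, 0≤8≤16.
N = 17·17·17 = 4913
Δ = 8!·8!·8!/25! = 1/236637794250
Racah Σ t=0..8: t=0:+1/65548320768000 t=1:−1/128024064000 t=2:+1/2985984000 t=3:−1/373248000 t=4:+1/191102976 t=5:−1/373248000 t=6:+1/2985984000 t=7:−1/128024064000 t=8:+1/65548320768000 = 11/20808990720
⇒ 3j(8 8 8; 0 0 0)² = 490/96577, sgn +1
Racah Σ t=8..8: t=8:+1/8193540096000 = 1/8193540096000
⇒ 3j(8 8 8; -8 7 1)² = 117/37145, sgn -1
4πI² = N·(3j₀)²·(3jₘ)² = 14994/190969
I = -1·√(0.0785154/4π) = -0.07904463

-0.079045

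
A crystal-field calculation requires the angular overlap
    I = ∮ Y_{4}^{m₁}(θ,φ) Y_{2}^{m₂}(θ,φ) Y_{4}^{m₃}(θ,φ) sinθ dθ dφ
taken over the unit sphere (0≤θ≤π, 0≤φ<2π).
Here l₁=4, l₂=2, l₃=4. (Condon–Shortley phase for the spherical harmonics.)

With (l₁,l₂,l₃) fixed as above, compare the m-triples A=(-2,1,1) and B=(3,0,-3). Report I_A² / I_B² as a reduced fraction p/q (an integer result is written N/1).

243/49

l's match ⇒ only the (l;m) 3-j factors differ between A and B.
A: triangle coeff Δ(4,2,4) = 1/13860; Σ_t [1,2]: t=1:−1/240 t=2:+1/96 = 1/160; (3j)²=27/1540 [(4 2 4; -2 1 1)], sign=-1
B: triangle coeff Δ(4,2,4) = 1/13860; Σ_t [0,1]: t=0:+1/480 t=1:−1/720 = 1/1440; (3j)²=7/1980 [(4 2 4; 3 0 -3)], sign=-1
I_A²/I_B² = (27/1540)/(7/1980) = 243/49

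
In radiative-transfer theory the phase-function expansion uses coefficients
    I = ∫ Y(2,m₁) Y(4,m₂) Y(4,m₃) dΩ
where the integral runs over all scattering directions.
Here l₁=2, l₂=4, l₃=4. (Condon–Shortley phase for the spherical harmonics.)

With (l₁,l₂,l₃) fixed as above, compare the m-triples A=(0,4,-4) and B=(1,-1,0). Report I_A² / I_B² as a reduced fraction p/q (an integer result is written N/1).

l's match ⇒ only the (l;m) 3-j factors differ between A and B.
A: triangle coeff Δ(2,4,4) = 1/13860; Σ_t [2,2]: t=2:+1/2880 = 1/2880; (3j)²=28/495 [(2 4 4; 0 4 -4)], sign=+1
B: triangle coeff Δ(2,4,4) = 1/13860; Σ_t [0,1]: t=0:+1/72 t=1:−1/96 = 1/288; (3j)²=1/462 [(2 4 4; 1 -1 0)], sign=+1
I_A²/I_B² = (28/495)/(1/462) = 392/15

392/15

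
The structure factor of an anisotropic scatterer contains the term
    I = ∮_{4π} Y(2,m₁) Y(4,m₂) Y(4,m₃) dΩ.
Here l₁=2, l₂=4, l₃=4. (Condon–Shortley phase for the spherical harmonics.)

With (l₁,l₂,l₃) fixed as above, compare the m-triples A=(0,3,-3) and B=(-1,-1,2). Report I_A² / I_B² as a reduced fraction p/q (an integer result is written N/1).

l's match ⇒ only the (l;m) 3-j factors differ between A and B.
A: triangle coeff Δ(2,4,4) = 1/13860; Σ_t [1,2]: t=1:−1/720 t=2:+1/480 = 1/1440; (3j)²=7/1980 [(2 4 4; 0 3 -3)], sign=-1
B: triangle coeff Δ(2,4,4) = 1/13860; Σ_t [1,2]: t=1:−1/96 t=2:+1/240 = -1/160; (3j)²=27/1540 [(2 4 4; -1 -1 2)], sign=-1
I_A²/I_B² = (7/1980)/(27/1540) = 49/243

49/243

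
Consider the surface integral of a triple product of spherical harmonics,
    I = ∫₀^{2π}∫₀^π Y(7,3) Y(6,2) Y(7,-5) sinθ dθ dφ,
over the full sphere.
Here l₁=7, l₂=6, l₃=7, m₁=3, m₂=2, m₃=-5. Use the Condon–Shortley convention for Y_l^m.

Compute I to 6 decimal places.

-0.112256

Rules hold: Σm=0, L=20 even, 1≤7≤13.
N = 15·13·15 = 2925
Δ = 6!·8!·6!/21! = 1/2444321880
Racah Σ t=0..6: t=0:+1/2612736000 t=1:−1/20736000 t=2:+1/1658880 t=3:−1/746496 t=4:+1/1658880 t=5:−1/20736000 t=6:+1/2612736000 = -1/4354560
⇒ 3j(7 6 7; 0 0 0)² = 1000/138567, sgn +1
Racah Σ t=2..4: t=2:+1/49766400 t=3:−1/21772800 t=4:+1/92897280 = -1/66355200
⇒ 3j(7 6 7; 3 2 -5)² = 63/8398, sgn -1
4πI² = N·(3j₀)²·(3jₘ)² = 2362500/14919047
I = -1·√(0.158355/4π) = -0.11225623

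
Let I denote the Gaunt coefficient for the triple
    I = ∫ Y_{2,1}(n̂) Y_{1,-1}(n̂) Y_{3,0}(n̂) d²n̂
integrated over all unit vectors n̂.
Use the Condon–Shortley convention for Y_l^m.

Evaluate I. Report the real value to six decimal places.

Rules hold: Σm=0, L=6 even, 1≤3≤3.
N = 5·3·7 = 105
Δ = 0!·4!·2!/7! = 1/105
Racah Σ t=0..0: t=0:+1/4 = 1/4
⇒ 3j(2 1 3; 0 0 0)² = 3/35, sgn -1
Racah Σ t=0..0: t=0:+1/12 = 1/12
⇒ 3j(2 1 3; 1 -1 0)² = 1/35, sgn -1
4πI² = N·(3j₀)²·(3jₘ)² = 9/35
I = +1·√(0.257143/4π) = 0.14304817

0.143048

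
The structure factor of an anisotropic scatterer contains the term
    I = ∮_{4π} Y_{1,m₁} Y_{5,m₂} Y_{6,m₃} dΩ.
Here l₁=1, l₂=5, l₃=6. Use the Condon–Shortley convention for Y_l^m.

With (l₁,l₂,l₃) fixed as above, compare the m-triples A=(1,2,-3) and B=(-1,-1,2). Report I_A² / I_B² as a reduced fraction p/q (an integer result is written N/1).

9/7

Same 1,5,6: normalisation and zero-m 3j drop out of the ratio.
A: Δ: 0! 2! 10! / 13! → 1/858; sum: t=0:+1/60480 = 1/60480; 3j²(1 5 6; 1 2 -3) = Δ·Π!·Σ² = 6/143  (sign -1)
B: Δ: 0! 2! 10! / 13! → 1/858; sum: t=0:+1/34560 = 1/34560; 3j²(1 5 6; -1 -1 2) = Δ·Π!·Σ² = 14/429  (sign +1)
I_A²/I_B² = (6/143)/(14/429) = 9/7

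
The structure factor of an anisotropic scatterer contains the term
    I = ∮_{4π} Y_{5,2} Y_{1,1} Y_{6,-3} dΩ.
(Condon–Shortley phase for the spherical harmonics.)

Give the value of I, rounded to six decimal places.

-0.245154

Rules hold: Σm=0, L=12 even, 4≤6≤6.
N = 11·3·13 = 429
Δ = 0!·10!·2!/13! = 1/858
Racah Σ t=0..0: t=0:+1/14400 = 1/14400
⇒ 3j(5 1 6; 0 0 0)² = 6/143, sgn +1
Racah Σ t=0..0: t=0:+1/60480 = 1/60480
⇒ 3j(5 1 6; 2 1 -3)² = 6/143, sgn -1
4πI² = N·(3j₀)²·(3jₘ)² = 108/143
I = -1·√(0.755245/4π) = -0.24515397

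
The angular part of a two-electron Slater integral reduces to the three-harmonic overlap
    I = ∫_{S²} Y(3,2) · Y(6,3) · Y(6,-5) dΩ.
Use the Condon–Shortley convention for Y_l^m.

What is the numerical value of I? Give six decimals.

l₁+l₂+l₃=15 is odd: 3j(l;000)=0 ⇒ I=0

0.000000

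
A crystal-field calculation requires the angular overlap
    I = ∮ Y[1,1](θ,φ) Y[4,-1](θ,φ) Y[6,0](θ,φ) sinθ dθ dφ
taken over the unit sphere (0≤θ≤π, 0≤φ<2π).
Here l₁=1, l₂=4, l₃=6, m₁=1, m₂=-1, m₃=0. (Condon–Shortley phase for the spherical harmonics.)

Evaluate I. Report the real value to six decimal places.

l₃=6 ∉ [3,5] — triangle fails ⇒ I = 0

0.000000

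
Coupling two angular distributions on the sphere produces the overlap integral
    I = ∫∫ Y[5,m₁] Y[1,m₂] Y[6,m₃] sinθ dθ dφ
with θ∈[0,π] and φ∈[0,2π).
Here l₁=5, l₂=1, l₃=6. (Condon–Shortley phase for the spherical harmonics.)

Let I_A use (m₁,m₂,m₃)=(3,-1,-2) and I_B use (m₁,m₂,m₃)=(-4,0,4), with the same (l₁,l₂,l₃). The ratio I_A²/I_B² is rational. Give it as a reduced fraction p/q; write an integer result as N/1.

l's match ⇒ only the (l;m) 3-j factors differ between A and B.
A: triangle coeff Δ(5,1,6) = 1/858; Σ_t [0,0]: t=0:+1/161280 = 1/161280; (3j)²=1/143 [(5 1 6; 3 -1 -2)], sign=+1
B: triangle coeff Δ(5,1,6) = 1/858; Σ_t [0,0]: t=0:+1/362880 = 1/362880; (3j)²=10/429 [(5 1 6; -4 0 4)], sign=+1
I_A²/I_B² = (1/143)/(10/429) = 3/10

3/10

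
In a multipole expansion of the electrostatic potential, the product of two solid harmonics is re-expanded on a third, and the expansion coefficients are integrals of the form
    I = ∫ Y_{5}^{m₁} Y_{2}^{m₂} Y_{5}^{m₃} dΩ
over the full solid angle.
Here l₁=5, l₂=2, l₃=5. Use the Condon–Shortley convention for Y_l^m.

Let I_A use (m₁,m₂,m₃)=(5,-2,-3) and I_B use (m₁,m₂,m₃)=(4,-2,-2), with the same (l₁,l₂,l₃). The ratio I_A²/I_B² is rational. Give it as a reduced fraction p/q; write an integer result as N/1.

Shared (l₁,l₂,l₃)=(5,2,5): N and (l;000)² cancel in I_A²/I_B².
A: Δ = 2!·8!·2!/13! = 1/38610; Racah Σ t=0..0: t=0:+1/161280 = 1/161280; ⇒ 3j(5 2 5; 5 -2 -3)² = 1/143, sgn +1
B: Δ = 2!·8!·2!/13! = 1/38610; Racah Σ t=0..0: t=0:+1/20160 = 1/20160; ⇒ 3j(5 2 5; 4 -2 -2)² = 12/715, sgn -1
I_A²/I_B² = (1/143)/(12/715) = 5/12

5/12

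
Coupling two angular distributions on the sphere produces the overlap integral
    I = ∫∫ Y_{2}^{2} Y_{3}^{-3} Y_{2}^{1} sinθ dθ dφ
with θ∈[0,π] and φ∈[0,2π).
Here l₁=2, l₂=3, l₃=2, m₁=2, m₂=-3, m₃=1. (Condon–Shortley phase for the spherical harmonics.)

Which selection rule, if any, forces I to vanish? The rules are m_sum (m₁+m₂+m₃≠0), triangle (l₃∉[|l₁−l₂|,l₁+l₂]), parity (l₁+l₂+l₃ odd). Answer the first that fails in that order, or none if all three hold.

azimuthal sum: 2 − 3 + 1 = 0  ✓
1 ≤ 2 ≤ 5 (triangle on l)  ✓
L = 2 + 3 + 2 = 7 (odd)  ✗

parity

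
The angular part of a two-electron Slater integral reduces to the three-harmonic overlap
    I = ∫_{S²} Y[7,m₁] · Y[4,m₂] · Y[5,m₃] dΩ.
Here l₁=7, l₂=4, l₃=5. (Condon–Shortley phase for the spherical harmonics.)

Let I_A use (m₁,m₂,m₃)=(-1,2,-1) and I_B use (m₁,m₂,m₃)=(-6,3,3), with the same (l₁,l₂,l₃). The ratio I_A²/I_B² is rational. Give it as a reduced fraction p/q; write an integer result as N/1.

Shared (l₁,l₂,l₃)=(7,4,5): N and (l;000)² cancel in I_A²/I_B².
A: Δ = 6!·8!·2!/17! = 1/6126120; Racah Σ t=4..6: t=4:+1/55296 t=5:−1/86400 t=6:+1/2073600 = 29/4147200; ⇒ 3j(7 4 5; -1 2 -1)² = 841/145860, sgn +1
B: Δ = 6!·8!·2!/17! = 1/6126120; Racah Σ t=5..6: t=5:−1/9676800 t=6:+1/3628800 = 1/5806080; ⇒ 3j(7 4 5; -6 3 3)² = 5/408, sgn +1
I_A²/I_B² = (841/145860)/(5/408) = 1682/3575

1682/3575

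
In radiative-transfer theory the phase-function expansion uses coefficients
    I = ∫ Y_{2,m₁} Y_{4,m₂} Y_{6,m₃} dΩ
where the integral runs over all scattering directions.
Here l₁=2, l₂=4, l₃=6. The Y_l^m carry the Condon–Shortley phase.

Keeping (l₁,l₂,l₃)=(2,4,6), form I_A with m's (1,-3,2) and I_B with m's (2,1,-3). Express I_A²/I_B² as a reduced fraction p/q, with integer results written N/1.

l's match ⇒ only the (l;m) 3-j factors differ between A and B.
A: triangle coeff Δ(2,4,6) = 1/6435; Σ_t [0,0]: t=0:+1/30240 = 1/30240; (3j)²=32/6435 [(2 4 6; 1 -3 2)], sign=+1
B: triangle coeff Δ(2,4,6) = 1/6435; Σ_t [0,0]: t=0:+1/17280 = 1/17280; (3j)²=14/715 [(2 4 6; 2 1 -3)], sign=-1
I_A²/I_B² = (32/6435)/(14/715) = 16/63

16/63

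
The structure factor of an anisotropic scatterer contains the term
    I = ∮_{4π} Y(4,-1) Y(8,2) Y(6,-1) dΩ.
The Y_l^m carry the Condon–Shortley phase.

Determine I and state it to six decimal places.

Rules hold: Σm=0, L=18 even, 4≤6≤12.
N = 9·17·13 = 1989
Δ = 6!·2!·10!/19! = 1/23279256
Racah Σ t=2..4: t=2:+1/1658880 t=3:−1/518400 t=4:+1/1658880 = -1/1382400
⇒ 3j(4 8 6; 0 0 0)² = 504/46189, sgn -1
Racah Σ t=3..5: t=3:−1/2177280 t=4:+1/829440 t=5:−1/3456000 = 199/435456000
⇒ 3j(4 8 6; -1 2 -1)² = 39601/3879876, sgn -1
4πI² = N·(3j₀)²·(3jₘ)² = 2138454/9653501
I = +1·√(0.221521/4π) = 0.13277081

0.132771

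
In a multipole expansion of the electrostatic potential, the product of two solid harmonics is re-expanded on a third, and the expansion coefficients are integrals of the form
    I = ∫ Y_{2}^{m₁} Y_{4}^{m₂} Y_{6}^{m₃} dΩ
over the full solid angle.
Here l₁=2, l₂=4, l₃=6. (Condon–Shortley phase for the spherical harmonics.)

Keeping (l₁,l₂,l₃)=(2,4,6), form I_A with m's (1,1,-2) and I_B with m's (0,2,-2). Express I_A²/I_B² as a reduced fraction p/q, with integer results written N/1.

Shared (l₁,l₂,l₃)=(2,4,6): N and (l;000)² cancel in I_A²/I_B².
A: Δ = 0!·4!·8!/13! = 1/6435; Racah Σ t=0..0: t=0:+1/4320 = 1/4320; ⇒ 3j(2 4 6; 1 1 -2)² = 224/6435, sgn +1
B: Δ = 0!·4!·8!/13! = 1/6435; Racah Σ t=0..0: t=0:+1/5760 = 1/5760; ⇒ 3j(2 4 6; 0 2 -2)² = 56/2145, sgn +1
I_A²/I_B² = (224/6435)/(56/2145) = 4/3

4/3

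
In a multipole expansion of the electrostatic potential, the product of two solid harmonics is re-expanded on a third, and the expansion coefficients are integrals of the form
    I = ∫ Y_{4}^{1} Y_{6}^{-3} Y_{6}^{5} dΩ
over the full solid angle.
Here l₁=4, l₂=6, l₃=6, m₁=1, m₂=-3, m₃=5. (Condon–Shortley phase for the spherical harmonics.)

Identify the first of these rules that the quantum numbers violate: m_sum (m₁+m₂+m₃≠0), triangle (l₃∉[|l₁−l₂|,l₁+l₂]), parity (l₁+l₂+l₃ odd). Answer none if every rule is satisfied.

azimuthal sum: 1 − 3 + 5 = 3  ✗
2 ≤ 6 ≤ 10 (triangle on l)
L = 4 + 6 + 6 = 16 (even)

m_sum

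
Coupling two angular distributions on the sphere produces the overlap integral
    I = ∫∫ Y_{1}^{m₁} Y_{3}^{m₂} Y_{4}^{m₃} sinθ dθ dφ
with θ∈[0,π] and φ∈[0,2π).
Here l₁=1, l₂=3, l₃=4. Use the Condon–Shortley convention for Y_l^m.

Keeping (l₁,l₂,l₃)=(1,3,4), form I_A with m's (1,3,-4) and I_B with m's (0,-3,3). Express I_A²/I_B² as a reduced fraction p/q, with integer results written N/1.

4/1

Same 1,3,4: normalisation and zero-m 3j drop out of the ratio.
A: Δ: 0! 2! 6! / 9! → 1/252; sum: t=0:+1/1440 = 1/1440; 3j²(1 3 4; 1 3 -4) = Δ·Π!·Σ² = 1/9  (sign +1)
B: Δ: 0! 2! 6! / 9! → 1/252; sum: t=0:+1/720 = 1/720; 3j²(1 3 4; 0 -3 3) = Δ·Π!·Σ² = 1/36  (sign -1)
I_A²/I_B² = (1/9)/(1/36) = 4/1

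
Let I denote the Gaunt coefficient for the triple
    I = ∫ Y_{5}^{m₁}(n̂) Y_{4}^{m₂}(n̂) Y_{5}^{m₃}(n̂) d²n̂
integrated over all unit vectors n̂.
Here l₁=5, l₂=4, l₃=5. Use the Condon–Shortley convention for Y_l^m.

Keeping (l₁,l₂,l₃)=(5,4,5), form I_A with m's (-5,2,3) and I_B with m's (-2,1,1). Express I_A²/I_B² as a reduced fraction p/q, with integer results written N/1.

72/35

Shared (l₁,l₂,l₃)=(5,4,5): N and (l;000)² cancel in I_A²/I_B².
A: Δ = 4!·6!·4!/15! = 1/3153150; Racah Σ t=4..4: t=4:+1/69120 = 1/69120; ⇒ 3j(5 4 5; -5 2 3)² = 4/143, sgn +1
B: Δ = 4!·6!·4!/15! = 1/3153150; Racah Σ t=1..4: t=1:−1/103680 t=2:+1/2880 t=3:−1/1152 t=4:+1/5184 = -7/20736; ⇒ 3j(5 4 5; -2 1 1)² = 35/2574, sgn -1
I_A²/I_B² = (4/143)/(35/2574) = 72/35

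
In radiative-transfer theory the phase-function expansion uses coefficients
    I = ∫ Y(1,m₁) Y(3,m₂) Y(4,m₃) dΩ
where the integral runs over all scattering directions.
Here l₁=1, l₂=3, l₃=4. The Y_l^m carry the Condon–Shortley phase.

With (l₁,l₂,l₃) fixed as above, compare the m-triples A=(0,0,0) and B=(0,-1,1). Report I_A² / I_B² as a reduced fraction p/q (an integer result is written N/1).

16/15

Same 1,3,4: normalisation and zero-m 3j drop out of the ratio.
A: Δ: 0! 2! 6! / 9! → 1/252; sum: t=0:+1/36 = 1/36; 3j²(1 3 4; 0 0 0) = Δ·Π!·Σ² = 4/63  (sign +1)
B: Δ: 0! 2! 6! / 9! → 1/252; sum: t=0:+1/48 = 1/48; 3j²(1 3 4; 0 -1 1) = Δ·Π!·Σ² = 5/84  (sign -1)
I_A²/I_B² = (4/63)/(5/84) = 16/15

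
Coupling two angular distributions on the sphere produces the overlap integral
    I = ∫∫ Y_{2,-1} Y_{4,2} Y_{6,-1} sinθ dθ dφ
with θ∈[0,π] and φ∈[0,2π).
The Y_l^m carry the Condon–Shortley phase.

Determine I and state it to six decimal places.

-0.133065

m-sum 0 ✓  L=12 even ✓  2≤6≤6 ✓
Π(2lᵢ+1) = 5×9×13 = 585
triangle coeff Δ(2,4,6) = 1/6435
Σ_t [0,0]: t=0:+1/2304 = 1/2304
(3j)²=5/143 [(2 4 6; 0 0 0)], sign=+1
Σ_t [0,0]: t=0:+1/8640 = 1/8640
(3j)²=14/1287 [(2 4 6; -1 2 -1)], sign=-1
⇒ 4πI² = 350/1573
I = (-1)√(350/1573/(4π)) = -0.13306527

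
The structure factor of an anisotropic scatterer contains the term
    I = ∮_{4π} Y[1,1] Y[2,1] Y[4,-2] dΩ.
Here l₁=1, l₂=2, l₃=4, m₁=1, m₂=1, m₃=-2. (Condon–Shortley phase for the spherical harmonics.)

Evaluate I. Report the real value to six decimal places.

0.000000

triangle: need 1≤l₃≤3, have 4; I=0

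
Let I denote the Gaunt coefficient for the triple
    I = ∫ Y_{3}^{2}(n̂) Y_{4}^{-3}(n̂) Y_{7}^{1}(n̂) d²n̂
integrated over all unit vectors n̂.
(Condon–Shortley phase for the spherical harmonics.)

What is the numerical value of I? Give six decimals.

-0.046682

Rules hold: Σm=0, L=14 even, 1≤7≤7.
N = 7·9·15 = 945
Δ = 0!·6!·8!/15! = 1/45045
Racah Σ t=0..0: t=0:+1/20736 = 1/20736
⇒ 3j(3 4 7; 0 0 0)² = 35/1287, sgn -1
Racah Σ t=0..0: t=0:+1/604800 = 1/604800
⇒ 3j(3 4 7; 2 -3 1)² = 16/15015, sgn +1
4πI² = N·(3j₀)²·(3jₘ)² = 560/20449
I = -1·√(0.0273852/4π) = -0.04668239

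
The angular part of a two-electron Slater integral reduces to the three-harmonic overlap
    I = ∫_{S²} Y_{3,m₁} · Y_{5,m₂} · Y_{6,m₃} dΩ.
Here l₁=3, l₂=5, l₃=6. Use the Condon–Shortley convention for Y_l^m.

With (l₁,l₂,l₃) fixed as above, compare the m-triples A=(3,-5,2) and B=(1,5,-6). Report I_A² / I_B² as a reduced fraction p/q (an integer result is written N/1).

Same 3,5,6: normalisation and zero-m 3j drop out of the ratio.
A: Δ: 2! 4! 8! / 15! → 1/675675; sum: t=0:+1/1935360 = 1/1935360; 3j²(3 5 6; 3 -5 2) = Δ·Π!·Σ² = 1/1001  (sign +1)
B: Δ: 2! 4! 8! / 15! → 1/675675; sum: t=2:+1/1935360 = 1/1935360; 3j²(3 5 6; 1 5 -6) = Δ·Π!·Σ² = 3/91  (sign +1)
I_A²/I_B² = (1/1001)/(3/91) = 1/33

1/33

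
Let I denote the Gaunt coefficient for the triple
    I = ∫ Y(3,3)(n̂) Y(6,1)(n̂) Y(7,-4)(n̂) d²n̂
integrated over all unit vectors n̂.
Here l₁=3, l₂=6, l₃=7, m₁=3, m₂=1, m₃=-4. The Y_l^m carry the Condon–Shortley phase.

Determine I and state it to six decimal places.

-0.190770

Rules hold: Σm=0, L=16 even, 3≤7≤9.
N = 7·13·15 = 1365
Δ = 2!·4!·10!/17! = 1/2042040
Racah Σ t=0..2: t=0:+1/207360 t=1:−1/57600 t=2:+1/207360 = -1/129600
⇒ 3j(3 6 7; 0 0 0)² = 168/12155, sgn +1
Racah Σ t=0..0: t=0:+1/1451520 = 1/1451520
⇒ 3j(3 6 7; 3 1 -4)² = 75/3094, sgn -1
4πI² = N·(3j₀)²·(3jₘ)² = 18900/41327
I = -1·√(0.457328/4π) = -0.19076954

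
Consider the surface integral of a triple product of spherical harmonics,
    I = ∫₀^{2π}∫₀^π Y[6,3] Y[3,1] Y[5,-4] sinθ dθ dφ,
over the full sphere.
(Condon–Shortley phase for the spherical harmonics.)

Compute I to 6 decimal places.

Checks pass: Σm=0; 14 even; l₃=5∈[3,9].
(2·6+1)(2·3+1)(2·5+1) = 1001
Δ: 4! 8! 2! / 15! → 1/675675
sum: t=1:−1/8640 t=2:+1/2304 t=3:−1/8640 = 7/34560
3j²(6 3 5; 0 0 0) = Δ·Π!·Σ² = 7/429  (sign -1)
sum: t=2:+1/40320 t=3:−1/241920 = 1/48384
3j²(6 3 5; 3 1 -4) = Δ·Π!·Σ² = 24/1001  (sign -1)
combine: 4πI² = 1001·7/429·24/1001 = 56/143
take √, sign +1: I = 0.17653103

0.176531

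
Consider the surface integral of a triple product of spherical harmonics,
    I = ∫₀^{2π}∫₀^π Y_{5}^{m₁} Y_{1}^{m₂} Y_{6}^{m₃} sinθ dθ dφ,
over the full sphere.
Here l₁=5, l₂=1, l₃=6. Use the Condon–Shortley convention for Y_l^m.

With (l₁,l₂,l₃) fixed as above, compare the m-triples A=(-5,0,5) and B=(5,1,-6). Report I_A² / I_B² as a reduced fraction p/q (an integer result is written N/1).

Shared (l₁,l₂,l₃)=(5,1,6): N and (l;000)² cancel in I_A²/I_B².
A: Δ = 0!·10!·2!/13! = 1/858; Racah Σ t=0..0: t=0:+1/3628800 = 1/3628800; ⇒ 3j(5 1 6; -5 0 5)² = 1/78, sgn -1
B: Δ = 0!·10!·2!/13! = 1/858; Racah Σ t=0..0: t=0:+1/7257600 = 1/7257600; ⇒ 3j(5 1 6; 5 1 -6)² = 1/13, sgn +1
I_A²/I_B² = (1/78)/(1/13) = 1/6

1/6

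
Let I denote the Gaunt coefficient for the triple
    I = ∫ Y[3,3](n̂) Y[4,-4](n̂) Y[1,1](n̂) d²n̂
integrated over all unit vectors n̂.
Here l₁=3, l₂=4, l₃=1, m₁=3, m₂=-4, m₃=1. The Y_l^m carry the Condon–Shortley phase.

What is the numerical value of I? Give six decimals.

Rules hold: Σm=0, L=8 even, 1≤1≤7.
N = 7·9·3 = 189
Δ = 6!·0!·2!/9! = 1/252
Racah Σ t=3..3: t=3:−1/36 = -1/36
⇒ 3j(3 4 1; 0 0 0)² = 4/63, sgn +1
Racah Σ t=0..0: t=0:+1/1440 = 1/1440
⇒ 3j(3 4 1; 3 -4 1)² = 1/9, sgn +1
4πI² = N·(3j₀)²·(3jₘ)² = 4/3
I = +1·√(1.33333/4π) = 0.32573501

0.325735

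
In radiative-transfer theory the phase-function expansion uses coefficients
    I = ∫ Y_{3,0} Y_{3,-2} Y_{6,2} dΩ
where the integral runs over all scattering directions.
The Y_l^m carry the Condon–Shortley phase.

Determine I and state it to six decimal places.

Rules hold: Σm=0, L=12 even, 0≤6≤6.
N = 7·7·13 = 637
Δ = 0!·6!·6!/13! = 1/12012
Racah Σ t=0..0: t=0:+1/1296 = 1/1296
⇒ 3j(3 3 6; 0 0 0)² = 100/3003, sgn +1
Racah Σ t=0..0: t=0:+1/4320 = 1/4320
⇒ 3j(3 3 6; 0 -2 2)² = 8/429, sgn +1
4πI² = N·(3j₀)²·(3jₘ)² = 5600/14157
I = +1·√(0.395564/4π) = 0.17742036

0.177420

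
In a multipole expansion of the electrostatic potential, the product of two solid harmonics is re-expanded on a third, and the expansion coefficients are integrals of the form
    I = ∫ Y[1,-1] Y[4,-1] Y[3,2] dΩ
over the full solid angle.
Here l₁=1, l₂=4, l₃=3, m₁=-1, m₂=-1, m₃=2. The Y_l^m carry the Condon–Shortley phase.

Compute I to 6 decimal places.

-0.106622

Checks pass: Σm=0; 8 even; l₃=3∈[3,5].
(2·1+1)(2·4+1)(2·3+1) = 189
Δ: 2! 0! 6! / 9! → 1/252
sum: t=1:−1/36 = -1/36
3j²(1 4 3; 0 0 0) = Δ·Π!·Σ² = 4/63  (sign +1)
sum: t=2:+1/240 = 1/240
3j²(1 4 3; -1 -1 2) = Δ·Π!·Σ² = 1/84  (sign -1)
combine: 4πI² = 189·4/63·1/84 = 1/7
take √, sign -1: I = -0.10662181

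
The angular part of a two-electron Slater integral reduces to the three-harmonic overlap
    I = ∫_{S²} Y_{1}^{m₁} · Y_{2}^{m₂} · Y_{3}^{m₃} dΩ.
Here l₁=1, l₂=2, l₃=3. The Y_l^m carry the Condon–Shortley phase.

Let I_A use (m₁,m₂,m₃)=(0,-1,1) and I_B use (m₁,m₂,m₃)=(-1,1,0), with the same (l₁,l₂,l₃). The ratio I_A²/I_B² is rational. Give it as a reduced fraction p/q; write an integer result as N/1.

l's match ⇒ only the (l;m) 3-j factors differ between A and B.
A: triangle coeff Δ(1,2,3) = 1/105; Σ_t [0,0]: t=0:+1/6 = 1/6; (3j)²=8/105 [(1 2 3; 0 -1 1)], sign=+1
B: triangle coeff Δ(1,2,3) = 1/105; Σ_t [0,0]: t=0:+1/12 = 1/12; (3j)²=1/35 [(1 2 3; -1 1 0)], sign=-1
I_A²/I_B² = (8/105)/(1/35) = 8/3

8/3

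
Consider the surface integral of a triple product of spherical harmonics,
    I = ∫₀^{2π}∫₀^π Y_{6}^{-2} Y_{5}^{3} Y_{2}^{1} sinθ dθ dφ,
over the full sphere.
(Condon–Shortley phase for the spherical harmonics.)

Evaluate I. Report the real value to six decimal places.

m-sum = -2 + 3 + 1 = 2 ≠ 0 ⇒ I = 0

0.000000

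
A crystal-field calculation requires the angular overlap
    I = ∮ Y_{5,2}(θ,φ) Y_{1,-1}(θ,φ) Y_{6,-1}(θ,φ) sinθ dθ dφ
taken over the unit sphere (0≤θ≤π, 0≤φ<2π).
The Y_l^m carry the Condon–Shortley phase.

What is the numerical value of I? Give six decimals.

Rules hold: Σm=0, L=12 even, 4≤6≤6.
N = 11·3·13 = 429
Δ = 0!·10!·2!/13! = 1/858
Racah Σ t=0..0: t=0:+1/14400 = 1/14400
⇒ 3j(5 1 6; 0 0 0)² = 6/143, sgn +1
Racah Σ t=0..0: t=0:+1/60480 = 1/60480
⇒ 3j(5 1 6; 2 -1 -1)² = 5/429, sgn -1
4πI² = N·(3j₀)²·(3jₘ)² = 30/143
I = -1·√(0.20979/4π) = -0.12920749

-0.129207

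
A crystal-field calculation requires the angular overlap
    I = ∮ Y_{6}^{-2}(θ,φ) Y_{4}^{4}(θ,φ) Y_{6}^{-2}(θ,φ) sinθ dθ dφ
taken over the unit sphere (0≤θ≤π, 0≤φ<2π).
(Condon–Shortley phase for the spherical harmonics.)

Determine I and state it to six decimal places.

0.176698

m-sum 0 ✓  L=16 even ✓  2≤6≤10 ✓
Π(2lᵢ+1) = 13×9×13 = 1521
triangle coeff Δ(6,4,6) = 1/15315300
Σ_t [0,4]: t=0:+1/829440 t=1:−1/25920 t=2:+1/9216 t=3:−1/25920 t=4:+1/829440 = 7/207360
(3j)²=28/2431 [(6 4 6; 0 0 0)], sign=+1
Σ_t [4,4]: t=4:+1/331776 = 1/331776
(3j)²=490/21879 [(6 4 6; -2 4 -2)], sign=+1
⇒ 4πI² = 13720/34969
I = (+1)√(13720/34969/(4π)) = 0.17669755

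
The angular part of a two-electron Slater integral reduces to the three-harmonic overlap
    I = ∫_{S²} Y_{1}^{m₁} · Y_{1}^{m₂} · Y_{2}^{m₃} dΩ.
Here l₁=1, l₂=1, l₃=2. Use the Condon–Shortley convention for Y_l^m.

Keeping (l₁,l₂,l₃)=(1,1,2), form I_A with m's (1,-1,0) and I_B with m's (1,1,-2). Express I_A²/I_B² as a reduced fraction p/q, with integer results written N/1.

Same 1,1,2: normalisation and zero-m 3j drop out of the ratio.
A: Δ: 0! 2! 2! / 5! → 1/30; sum: t=0:+1/4 = 1/4; 3j²(1 1 2; 1 -1 0) = Δ·Π!·Σ² = 1/30  (sign +1)
B: Δ: 0! 2! 2! / 5! → 1/30; sum: t=0:+1/4 = 1/4; 3j²(1 1 2; 1 1 -2) = Δ·Π!·Σ² = 1/5  (sign +1)
I_A²/I_B² = (1/30)/(1/5) = 1/6

1/6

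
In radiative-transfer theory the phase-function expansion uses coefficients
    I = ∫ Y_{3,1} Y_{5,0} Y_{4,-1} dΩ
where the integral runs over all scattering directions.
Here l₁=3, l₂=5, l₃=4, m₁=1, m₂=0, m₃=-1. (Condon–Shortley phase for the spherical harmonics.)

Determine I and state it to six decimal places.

-0.009577

Checks pass: Σm=0; 12 even; l₃=4∈[2,8].
(2·3+1)(2·5+1)(2·4+1) = 693
Δ: 4! 2! 6! / 13! → 1/180180
sum: t=1:−1/576 t=2:+1/144 t=3:−1/576 = 1/288
3j²(3 5 4; 0 0 0) = Δ·Π!·Σ² = 20/1001  (sign +1)
sum: t=0:+1/5760 t=1:−1/288 t=2:+1/288 = 1/5760
3j²(3 5 4; 1 0 -1) = Δ·Π!·Σ² = 1/12012  (sign -1)
combine: 4πI² = 693·20/1001·1/12012 = 15/13013
take √, sign -1: I = -0.00957750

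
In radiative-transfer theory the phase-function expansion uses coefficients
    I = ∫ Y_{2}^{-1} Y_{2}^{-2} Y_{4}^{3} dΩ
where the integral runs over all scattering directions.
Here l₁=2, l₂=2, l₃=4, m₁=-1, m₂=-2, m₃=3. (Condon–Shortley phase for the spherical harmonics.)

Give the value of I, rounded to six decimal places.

-0.238414

Checks pass: Σm=0; 8 even; l₃=4∈[0,4].
(2·2+1)(2·2+1)(2·4+1) = 225
Δ: 0! 4! 4! / 9! → 1/630
sum: t=0:+1/16 = 1/16
3j²(2 2 4; 0 0 0) = Δ·Π!·Σ² = 2/35  (sign +1)
sum: t=0:+1/144 = 1/144
3j²(2 2 4; -1 -2 3) = Δ·Π!·Σ² = 1/18  (sign -1)
combine: 4πI² = 225·2/35·1/18 = 5/7
take √, sign -1: I = -0.23841361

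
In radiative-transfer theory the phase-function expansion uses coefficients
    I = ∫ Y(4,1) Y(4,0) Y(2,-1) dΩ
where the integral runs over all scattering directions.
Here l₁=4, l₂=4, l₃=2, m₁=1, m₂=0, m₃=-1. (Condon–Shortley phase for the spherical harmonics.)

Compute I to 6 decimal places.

Checks pass: Σm=0; 10 even; l₃=2∈[0,8].
(2·4+1)(2·4+1)(2·2+1) = 405
Δ: 6! 2! 2! / 11! → 1/13860
sum: t=2:+1/192 t=3:−1/36 t=4:+1/192 = -5/288
3j²(4 4 2; 0 0 0) = Δ·Π!·Σ² = 20/693  (sign -1)
sum: t=2:+1/96 t=3:−1/72 = -1/288
3j²(4 4 2; 1 0 -1) = Δ·Π!·Σ² = 1/462  (sign +1)
combine: 4πI² = 405·20/693·1/462 = 150/5929
take √, sign -1: I = -0.04486937

-0.044869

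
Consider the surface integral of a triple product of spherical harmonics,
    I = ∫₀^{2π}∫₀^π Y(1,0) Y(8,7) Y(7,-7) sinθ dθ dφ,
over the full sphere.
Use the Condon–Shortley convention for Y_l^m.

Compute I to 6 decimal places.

-0.118504

Checks pass: Σm=0; 16 even; l₃=7∈[7,9].
(2·1+1)(2·8+1)(2·7+1) = 765
Δ: 2! 0! 14! / 17! → 1/2040
sum: t=1:−1/25401600 = -1/25401600
3j²(1 8 7; 0 0 0) = Δ·Π!·Σ² = 8/255  (sign +1)
sum: t=1:−1/87178291200 = -1/87178291200
3j²(1 8 7; 0 7 -7) = Δ·Π!·Σ² = 1/136  (sign -1)
combine: 4πI² = 765·8/255·1/136 = 3/17
take √, sign -1: I = -0.11850352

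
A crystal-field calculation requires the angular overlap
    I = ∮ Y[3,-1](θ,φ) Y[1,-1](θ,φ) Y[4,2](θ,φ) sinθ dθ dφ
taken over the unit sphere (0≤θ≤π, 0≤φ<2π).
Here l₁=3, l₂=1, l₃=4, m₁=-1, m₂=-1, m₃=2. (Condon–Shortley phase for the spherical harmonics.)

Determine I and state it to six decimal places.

m-sum 0 ✓  L=8 even ✓  2≤4≤4 ✓
Π(2lᵢ+1) = 7×3×9 = 189
triangle coeff Δ(3,1,4) = 1/252
Σ_t [0,0]: t=0:+1/36 = 1/36
(3j)²=4/63 [(3 1 4; 0 0 0)], sign=+1
Σ_t [0,0]: t=0:+1/96 = 1/96
(3j)²=5/84 [(3 1 4; -1 -1 2)], sign=+1
⇒ 4πI² = 5/7
I = (+1)√(5/7/(4π)) = 0.23841361

0.238414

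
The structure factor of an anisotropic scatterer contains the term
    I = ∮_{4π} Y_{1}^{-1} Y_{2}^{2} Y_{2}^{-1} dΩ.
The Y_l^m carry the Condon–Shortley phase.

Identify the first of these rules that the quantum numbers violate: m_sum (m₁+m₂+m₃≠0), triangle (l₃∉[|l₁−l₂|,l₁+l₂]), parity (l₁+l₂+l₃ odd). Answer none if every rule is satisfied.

m₁+m₂+m₃ = -1 + 2 − 1 = 0  ✓
triangle: |1−2|=1 ≤ l₃=2 ≤ 1+2=3  ✓
parity: l₁+l₂+l₃ = 5 is odd  ✗

parity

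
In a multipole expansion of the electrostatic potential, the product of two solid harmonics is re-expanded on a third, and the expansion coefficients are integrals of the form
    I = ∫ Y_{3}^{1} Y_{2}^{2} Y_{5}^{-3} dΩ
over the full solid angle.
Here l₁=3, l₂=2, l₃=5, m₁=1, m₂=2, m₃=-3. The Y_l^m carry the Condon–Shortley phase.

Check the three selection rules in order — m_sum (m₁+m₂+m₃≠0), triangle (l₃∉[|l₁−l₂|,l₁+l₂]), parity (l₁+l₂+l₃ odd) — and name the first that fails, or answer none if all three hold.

azimuthal sum: 1 + 2 − 3 = 0  ✓
1 ≤ 5 ≤ 5 (triangle on l)  ✓
L = 3 + 2 + 5 = 10 (even)  ✓

none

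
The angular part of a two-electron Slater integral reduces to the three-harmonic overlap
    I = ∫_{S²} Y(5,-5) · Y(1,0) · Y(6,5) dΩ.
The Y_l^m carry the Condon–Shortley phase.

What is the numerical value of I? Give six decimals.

-0.135514

Checks pass: Σm=0; 12 even; l₃=6∈[4,6].
(2·5+1)(2·1+1)(2·6+1) = 429
Δ: 0! 10! 2! / 13! → 1/858
sum: t=0:+1/14400 = 1/14400
3j²(5 1 6; 0 0 0) = Δ·Π!·Σ² = 6/143  (sign +1)
sum: t=0:+1/3628800 = 1/3628800
3j²(5 1 6; -5 0 5) = Δ·Π!·Σ² = 1/78  (sign -1)
combine: 4πI² = 429·6/143·1/78 = 3/13
take √, sign -1: I = -0.13551395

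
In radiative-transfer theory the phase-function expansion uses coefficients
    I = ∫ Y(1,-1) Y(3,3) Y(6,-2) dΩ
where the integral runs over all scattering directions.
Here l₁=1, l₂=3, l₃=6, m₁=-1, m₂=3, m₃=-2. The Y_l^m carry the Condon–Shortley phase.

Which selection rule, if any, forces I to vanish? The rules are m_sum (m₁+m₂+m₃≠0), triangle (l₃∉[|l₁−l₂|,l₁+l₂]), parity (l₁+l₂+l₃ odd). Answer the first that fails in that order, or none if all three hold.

triangle

Σmᵢ = 0  ✓
l₃∈[|l₁−l₂|,l₁+l₂]=[2,4], have l₃=6  ✗
Σlᵢ = 10 ⇒ even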